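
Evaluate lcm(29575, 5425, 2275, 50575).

264962425

29575 = 5² · 7 · 13²; 5425 = 5² · 7 · 31; 2275 = 5² · 7 · 13; 50575 = 5² · 7 · 17²
lcm takes max exponent of each prime: 5² · 7 · 13² · 17² · 31 = 264962425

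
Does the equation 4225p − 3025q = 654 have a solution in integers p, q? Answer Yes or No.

gcd(4225, 3025): 4225 = 1·3025 + 1200; 3025 = 2·1200 + 625; 1200 = 1·625 + 575; 625 = 1·575 + 50; 575 = 11·50 + 25; 50 = 2·25 + 0 → 25
25 does not divide 654, so a solution does not exist.

No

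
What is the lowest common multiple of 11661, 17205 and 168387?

101450641695

11661 = 3 · 13² · 23; 17205 = 3 · 5 · 31 · 37; 168387 = 3 · 37² · 41
lcm takes max exponent of each prime: 3 · 5 · 13² · 23 · 31 · 37² · 41 = 101450641695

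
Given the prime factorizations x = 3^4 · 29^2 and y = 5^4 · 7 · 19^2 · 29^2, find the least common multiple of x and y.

107588604375

max exponent per prime: 3^4 · 5^4 · 7 · 19^2 · 29^2 = 107588604375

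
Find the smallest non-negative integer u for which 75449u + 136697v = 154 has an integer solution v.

Euclid: 136697 = 1·75449 + 61248; 75449 = 1·61248 + 14201; 61248 = 4·14201 + 4444; 14201 = 3·4444 + 869; 4444 = 5·869 + 99; 869 = 8·99 + 77; 99 = 1·77 + 22; 77 = 3·22 + 11; 22 = 2·11 + 0 → gcd = 11; 154 = 11·14.
Back-substitution yields 75449·(5506) + 136697·(-3039) = 11, so one solution is u = 5506·14 = 77084, v = -3039·14 = -42546.
Solutions in u differ by 136697/11 = 12427; the one in [0, 12427) is 77084 mod 12427 = 2522.

2522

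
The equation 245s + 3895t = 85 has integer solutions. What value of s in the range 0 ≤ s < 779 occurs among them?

366

Reduce mod 3895: 245s ≡ 85 (mod 3895). With g = gcd(245, 3895) = 5 dividing 85, divide through: 49s ≡ 17 (mod 779).
Since gcd(49, 779) = 1, s ≡ 17·(49)⁻¹ ≡ 366 (mod 779). Smallest non-negative: 366.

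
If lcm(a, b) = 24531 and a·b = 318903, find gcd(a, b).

From gcd × lcm = ab: gcd = 318903 / 24531 = 13.

13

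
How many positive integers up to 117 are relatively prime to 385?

385 = 5·7·11. Inclusion–exclusion on these primes:
117 − ⌊117/5⌋ − ⌊117/7⌋ − ⌊117/11⌋ + ⌊117/35⌋ + ⌊117/55⌋ + ⌊117/77⌋ − ⌊117/385⌋ = 74

74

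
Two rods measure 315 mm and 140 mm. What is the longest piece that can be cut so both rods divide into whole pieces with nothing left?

35

Euclid: 315 = 2·140 + 35; 140 = 4·35 + 0. Last nonzero remainder: 35.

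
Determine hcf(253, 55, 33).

11

gcd(253, 55): 253 = 4·55 + 33; 55 = 1·33 + 22; 33 = 1·22 + 11; 22 = 2·11 + 0 → 11
gcd(11, 33): 33 = 3·11 + 0 → 11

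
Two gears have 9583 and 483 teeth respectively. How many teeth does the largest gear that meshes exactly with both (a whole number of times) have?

9583 = 7 · 37²
483 = 3 · 7 · 23
Common: 7 = 7

7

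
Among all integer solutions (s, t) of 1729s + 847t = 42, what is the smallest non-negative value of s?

Euclid: 1729 = 2·847 + 35; 847 = 24·35 + 7; 35 = 5·7 + 0 → gcd = 7; 42 = 7·6.
Back-substitution yields 1729·(-24) + 847·(49) = 7, so one solution is s = -24·6 = -144, t = 49·6 = 294.
Solutions in s differ by 847/7 = 121; the one in [0, 121) is -144 mod 121 = 98.

98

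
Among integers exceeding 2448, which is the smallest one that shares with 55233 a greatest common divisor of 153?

gcd(m, 55233) = 153 forces 153 | m; write m = 153s. Then gcd(153s, 153·361) = 153·gcd(s, 361), so need gcd(s, 361) = 1.
153s > 2448 gives s ≥ 17. The least s ≥ 17 coprime to 361 is 17, so m = 153·17 = 2601.

2601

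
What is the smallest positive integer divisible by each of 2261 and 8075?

2261 = 7 · 17 · 19; 8075 = 5² · 17 · 19
max exponents: 5² · 7 · 17 · 19 = 56525

56525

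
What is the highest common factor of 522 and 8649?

9

Euclid: 8649 = 16·522 + 297; 522 = 1·297 + 225; 297 = 1·225 + 72; 225 = 3·72 + 9; 72 = 8·9 + 0. Last nonzero remainder: 9.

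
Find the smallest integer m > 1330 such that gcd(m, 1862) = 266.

Multiples of 266 above 1330: 266·6, 266·7, … . Need the cofactor coprime to 1862/266 = 7.
Checking s = 6, 7, … the first with gcd(s, 7) = 1 is s = 6, giving 1596.

1596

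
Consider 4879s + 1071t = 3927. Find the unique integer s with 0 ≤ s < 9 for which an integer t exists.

gcd(4879, 1071) = 119 (Euclid: 4879 = 4·1071 + 595; 1071 = 1·595 + 476; 595 = 1·476 + 119; 476 = 4·119 + 0), and 119 | 3927.
Extended Euclid: 4879·(2) + 1071·(-9) = 119. Scale by 33: s₀ = 66.
General solution s = s₀ + 9k; reducing mod 9 gives s = 3 (and t = -10).

3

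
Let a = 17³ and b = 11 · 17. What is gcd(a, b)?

17

min exponent per shared prime: 17 = 17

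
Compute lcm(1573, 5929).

77077

1573 = 11² · 13; 5929 = 7² · 11²
max exponents: 7² · 11² · 13 = 77077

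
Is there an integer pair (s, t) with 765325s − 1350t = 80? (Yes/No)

gcd(765325, 1350): 765325 = 566·1350 + 1225; 1350 = 1·1225 + 125; 1225 = 9·125 + 100; 125 = 1·100 + 25; 100 = 4·25 + 0 → 25
25 does not divide 80, so a solution does not exist.

No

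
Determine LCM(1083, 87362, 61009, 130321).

1083 = 3 · 19²; 87362 = 2 · 11² · 19²; 61009 = 13² · 19²; 130321 = 19⁴
lcm takes max exponent of each prime: 2 · 3 · 11² · 13² · 19⁴ = 15989604774

15989604774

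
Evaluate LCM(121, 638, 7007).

4470466

121 = 11²; 638 = 2 · 11 · 29; 7007 = 7² · 11 · 13
lcm takes max exponent of each prime: 2 · 7² · 11² · 13 · 29 = 4470466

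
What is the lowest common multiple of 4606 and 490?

4606 = 2 · 7² · 47; 490 = 2 · 5 · 7²
max exponents: 2 · 5 · 7² · 47 = 23030

23030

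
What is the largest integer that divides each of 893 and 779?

Euclid: 893 = 1·779 + 114; 779 = 6·114 + 95; 114 = 1·95 + 19; 95 = 5·19 + 0. Last nonzero remainder: 19.

19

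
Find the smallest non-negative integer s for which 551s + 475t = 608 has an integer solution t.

8

Reduce mod 475: 551s ≡ 608 (mod 475). With g = gcd(551, 475) = 19 dividing 608, divide through: 29s ≡ 32 (mod 25).
Since gcd(29, 25) = 1, s ≡ 32·(29)⁻¹ ≡ 8 (mod 25). Smallest non-negative: 8.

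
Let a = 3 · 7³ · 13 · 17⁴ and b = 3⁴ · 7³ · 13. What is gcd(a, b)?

min exponent per shared prime: 3 · 7³ · 13 = 13377

13377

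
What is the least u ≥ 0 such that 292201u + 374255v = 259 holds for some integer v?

Reduce mod 374255: 292201u ≡ 259 (mod 374255). With g = gcd(292201, 374255) = 7 dividing 259, divide through: 41743u ≡ 37 (mod 53465).
Since gcd(41743, 53465) = 1, u ≡ 37·(41743)⁻¹ ≡ 45214 (mod 53465). Smallest non-negative: 45214.

45214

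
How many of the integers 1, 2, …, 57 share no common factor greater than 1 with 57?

57 = 3·19. Inclusion–exclusion on these primes:
57 − ⌊57/3⌋ − ⌊57/19⌋ + ⌊57/57⌋ = 36

36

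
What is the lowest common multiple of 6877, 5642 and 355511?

6877 = 13 · 23²; 5642 = 2 · 7 · 13 · 31; 355511 = 13 · 23 · 29 · 41
lcm takes max exponent of each prime: 2 · 7 · 13 · 23² · 29 · 31 · 41 = 3548710802

3548710802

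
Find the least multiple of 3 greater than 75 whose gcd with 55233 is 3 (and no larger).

55233 = 3·18411. Any t with gcd(t, 55233) = 3 is a multiple of 3, say 3s, with s coprime to 18411.
Need s > 75/3, so s ≥ 26. First s ≥ 26 with gcd(s, 18411) = 1 is s = 26. Thus t = 3·26 = 78.

78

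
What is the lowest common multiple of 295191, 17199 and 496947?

2396006603991

295191 = 3³ · 13 · 29²; 17199 = 3³ · 7² · 13; 496947 = 3 · 11² · 37²
lcm takes max exponent of each prime: 3³ · 7² · 11² · 13 · 29² · 37² = 2396006603991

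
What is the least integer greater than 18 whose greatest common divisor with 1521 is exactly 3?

21

Multiples of 3 above 18: 3·7, 3·8, … . Need the cofactor coprime to 1521/3 = 507.
Checking s = 7, 8, … the first with gcd(s, 507) = 1 is s = 7, giving 21.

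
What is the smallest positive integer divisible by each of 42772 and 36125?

5346500

42772 = 2² · 17² · 37; 36125 = 5³ · 17²
max exponents: 2² · 5³ · 17² · 37 = 5346500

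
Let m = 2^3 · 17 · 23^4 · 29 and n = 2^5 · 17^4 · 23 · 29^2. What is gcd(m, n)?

90712

min exponent per shared prime: 2^3 · 17 · 23 · 29 = 90712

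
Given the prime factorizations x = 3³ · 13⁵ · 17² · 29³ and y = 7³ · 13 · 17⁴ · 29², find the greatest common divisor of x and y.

3159637

min exponent per shared prime: 13 · 17² · 29² = 3159637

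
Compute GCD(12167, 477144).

12167 = 23³
477144 = 2³ · 3³ · 47²
Common: 1 = 1

1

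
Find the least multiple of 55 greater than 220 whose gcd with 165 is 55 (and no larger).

275

Multiples of 55 above 220: 55·5, 55·6, … . Need the cofactor coprime to 165/55 = 3.
Checking s = 5, 6, … the first with gcd(s, 3) = 1 is s = 5, giving 275.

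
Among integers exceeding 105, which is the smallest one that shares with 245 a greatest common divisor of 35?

140

gcd(t, 245) = 35 forces 35 | t; write t = 35s. Then gcd(35s, 35·7) = 35·gcd(s, 7), so need gcd(s, 7) = 1.
35s > 105 gives s ≥ 4. The least s ≥ 4 coprime to 7 is 4, so t = 35·4 = 140.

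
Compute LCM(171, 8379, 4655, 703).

171 = 3² · 19; 8379 = 3² · 7² · 19; 4655 = 5 · 7² · 19; 703 = 19 · 37
lcm takes max exponent of each prime: 3² · 5 · 7² · 19 · 37 = 1550115

1550115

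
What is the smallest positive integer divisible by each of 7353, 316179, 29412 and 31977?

lcm(7353, 316179) = 7353·316179/gcd = 2324864187/7353 = 316179
lcm(316179, 29412) = 316179·29412/gcd = 9299456748/7353 = 1264716
lcm(1264716, 31977) = 1264716·31977/gcd = 40441823532/171 = 236501892

236501892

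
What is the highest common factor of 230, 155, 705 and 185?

5

gcd(230, 155): 230 = 1·155 + 75; 155 = 2·75 + 5; 75 = 15·5 + 0 → 5
gcd(5, 705): 705 = 141·5 + 0 → 5
gcd(5, 185): 185 = 37·5 + 0 → 5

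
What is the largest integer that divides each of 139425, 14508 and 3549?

39

gcd(139425, 14508): 139425 = 9·14508 + 8853; 14508 = 1·8853 + 5655; 8853 = 1·5655 + 3198; 5655 = 1·3198 + 2457; 3198 = 1·2457 + 741; 2457 = 3·741 + 234; 741 = 3·234 + 39; 234 = 6·39 + 0 → 39
gcd(39, 3549): 3549 = 91·39 + 0 → 39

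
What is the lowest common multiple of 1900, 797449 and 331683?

lcm(1900, 797449) = 1900·797449/gcd = 1515153100/19 = 79744900
lcm(79744900, 331683) = 79744900·331683/gcd = 26450027666700/19 = 1392106719300

1392106719300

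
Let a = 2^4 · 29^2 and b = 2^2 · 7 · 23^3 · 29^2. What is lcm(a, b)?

max exponent per prime: 2^4 · 7 · 23^3 · 29^2 = 1146034064

1146034064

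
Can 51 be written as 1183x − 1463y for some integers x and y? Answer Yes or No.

No

By Bézout, 1183x − 1463y = 51 has integer solutions iff gcd(1183, 1463) | 51.
Euclid: 1463 = 1·1183 + 280; 1183 = 4·280 + 63; 280 = 4·63 + 28; 63 = 2·28 + 7; 28 = 4·7 + 0. gcd = 7; 51 mod 7 = 2. No.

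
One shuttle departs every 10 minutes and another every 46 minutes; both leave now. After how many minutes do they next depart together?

230

10 = 2 · 5; 46 = 2 · 23
max exponents: 2 · 5 · 23 = 230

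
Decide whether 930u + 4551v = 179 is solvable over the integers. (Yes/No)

gcd(930, 4551): 4551 = 4·930 + 831; 930 = 1·831 + 99; 831 = 8·99 + 39; 99 = 2·39 + 21; 39 = 1·21 + 18; 21 = 1·18 + 3; 18 = 6·3 + 0 → 3
3 does not divide 179, so a solution does not exist.

No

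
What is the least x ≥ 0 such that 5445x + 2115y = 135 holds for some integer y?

21

gcd(5445, 2115) = 45 (Euclid: 5445 = 2·2115 + 1215; 2115 = 1·1215 + 900; 1215 = 1·900 + 315; 900 = 2·315 + 270; 315 = 1·270 + 45; 270 = 6·45 + 0), and 45 | 135.
Extended Euclid: 5445·(7) + 2115·(-18) = 45. Scale by 3: x₀ = 21.
General solution x = x₀ + 47t; reducing mod 47 gives x = 21 (and y = -54).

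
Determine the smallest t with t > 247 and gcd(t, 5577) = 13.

260

gcd(t, 5577) = 13 forces 13 | t; write t = 13s. Then gcd(13s, 13·429) = 13·gcd(s, 429), so need gcd(s, 429) = 1.
13s > 247 gives s ≥ 20. The least s ≥ 20 coprime to 429 is 20, so t = 13·20 = 260.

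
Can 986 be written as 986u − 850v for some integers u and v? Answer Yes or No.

By Bézout, 986u − 850v = 986 has integer solutions iff gcd(986, 850) | 986.
Euclid: 986 = 1·850 + 136; 850 = 6·136 + 34; 136 = 4·34 + 0. gcd = 34; 986 mod 34 = 0. Yes.

Yes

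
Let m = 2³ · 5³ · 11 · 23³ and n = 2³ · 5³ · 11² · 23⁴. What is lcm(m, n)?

33860761000

max exponent per prime: 2³ · 5³ · 11² · 23⁴ = 33860761000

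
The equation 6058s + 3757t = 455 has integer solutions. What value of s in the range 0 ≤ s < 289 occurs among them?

gcd(6058, 3757) = 13 (Euclid: 6058 = 1·3757 + 2301; 3757 = 1·2301 + 1456; 2301 = 1·1456 + 845; 1456 = 1·845 + 611; 845 = 1·611 + 234; 611 = 2·234 + 143; 234 = 1·143 + 91; 143 = 1·91 + 52; 91 = 1·52 + 39; 52 = 1·39 + 13; 39 = 3·13 + 0), and 13 | 455.
Extended Euclid: 6058·(-80) + 3757·(129) = 13. Scale by 35: s₀ = -2800.
General solution s = s₀ + 289k; reducing mod 289 gives s = 90 (and t = -145).

90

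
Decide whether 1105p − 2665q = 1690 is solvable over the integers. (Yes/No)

gcd(1105, 2665): 2665 = 2·1105 + 455; 1105 = 2·455 + 195; 455 = 2·195 + 65; 195 = 3·65 + 0 → 65
65 divides 1690, so a solution exists.

Yes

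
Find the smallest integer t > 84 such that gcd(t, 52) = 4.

88

52 = 4·13. Any t with gcd(t, 52) = 4 is a multiple of 4, say 4s, with s coprime to 13.
Need s > 84/4, so s ≥ 22. First s ≥ 22 with gcd(s, 13) = 1 is s = 22. Thus t = 4·22 = 88.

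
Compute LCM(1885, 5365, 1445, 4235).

17072390335

1885 = 5 · 13 · 29; 5365 = 5 · 29 · 37; 1445 = 5 · 17²; 4235 = 5 · 7 · 11²
lcm takes max exponent of each prime: 5 · 7 · 11² · 13 · 17² · 29 · 37 = 17072390335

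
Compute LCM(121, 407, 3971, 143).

121 = 11²; 407 = 11 · 37; 3971 = 11 · 19²; 143 = 11 · 13
lcm takes max exponent of each prime: 11² · 13 · 19² · 37 = 21010561

21010561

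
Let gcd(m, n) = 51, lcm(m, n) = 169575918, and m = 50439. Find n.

171462

m·n = gcd·lcm = 51·169575918 = 8648371818, so n = 8648371818/50439 = 171462.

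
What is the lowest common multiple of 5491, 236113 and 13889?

236113

5491 = 17² · 19; 236113 = 17² · 19 · 43; 13889 = 17 · 19 · 43
lcm takes max exponent of each prime: 17² · 19 · 43 = 236113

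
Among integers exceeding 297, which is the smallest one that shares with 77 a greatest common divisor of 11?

Multiples of 11 above 297: 11·28, 11·29, … . Need the cofactor coprime to 77/11 = 7.
Checking s = 28, 29, … the first with gcd(s, 7) = 1 is s = 29, giving 319.

319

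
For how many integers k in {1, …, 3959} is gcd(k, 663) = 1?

663 = 3·13·17. Inclusion–exclusion on these primes:
3959 − ⌊3959/3⌋ − ⌊3959/13⌋ − ⌊3959/17⌋ + ⌊3959/39⌋ + ⌊3959/51⌋ + ⌊3959/221⌋ − ⌊3959/663⌋ = 2294

2294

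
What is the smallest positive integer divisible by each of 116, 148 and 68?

72964

116 = 2² · 29; 148 = 2² · 37; 68 = 2² · 17
lcm takes max exponent of each prime: 2² · 17 · 29 · 37 = 72964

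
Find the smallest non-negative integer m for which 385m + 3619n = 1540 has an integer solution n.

Reduce mod 3619: 385m ≡ 1540 (mod 3619). With g = gcd(385, 3619) = 77 dividing 1540, divide through: 5m ≡ 20 (mod 47).
Since gcd(5, 47) = 1, m ≡ 20·(5)⁻¹ ≡ 4 (mod 47). Smallest non-negative: 4.

4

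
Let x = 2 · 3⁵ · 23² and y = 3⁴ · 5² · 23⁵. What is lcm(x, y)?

78201567450

max exponent per prime: 2 · 3⁵ · 5² · 23⁵ = 78201567450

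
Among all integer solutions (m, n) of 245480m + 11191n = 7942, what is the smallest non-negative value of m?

20

gcd(245480, 11191) = 361 (Euclid: 245480 = 21·11191 + 10469; 11191 = 1·10469 + 722; 10469 = 14·722 + 361; 722 = 2·361 + 0), and 361 | 7942.
Extended Euclid: 245480·(15) + 11191·(-329) = 361. Scale by 22: m₀ = 330.
General solution m = m₀ + 31t; reducing mod 31 gives m = 20 (and n = -438).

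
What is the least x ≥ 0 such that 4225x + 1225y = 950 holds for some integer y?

24

Reduce mod 1225: 4225x ≡ 950 (mod 1225). With g = gcd(4225, 1225) = 25 dividing 950, divide through: 169x ≡ 38 (mod 49).
Since gcd(169, 49) = 1, x ≡ 38·(169)⁻¹ ≡ 24 (mod 49). Smallest non-negative: 24.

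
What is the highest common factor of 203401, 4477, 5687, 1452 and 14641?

121

203401 = 11² · 41²; 4477 = 11² · 37; 5687 = 11² · 47; 1452 = 2² · 3 · 11²; 14641 = 11⁴
gcd takes min exponent of each prime: 11² = 121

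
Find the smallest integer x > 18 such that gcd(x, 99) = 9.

Multiples of 9 above 18: 9·3, 9·4, … . Need the cofactor coprime to 99/9 = 11.
Checking s = 3, 4, … the first with gcd(s, 11) = 1 is s = 3, giving 27.

27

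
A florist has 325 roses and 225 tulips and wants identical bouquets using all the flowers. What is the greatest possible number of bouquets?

25

Euclid: 325 = 1·225 + 100; 225 = 2·100 + 25; 100 = 4·25 + 0. Last nonzero remainder: 25.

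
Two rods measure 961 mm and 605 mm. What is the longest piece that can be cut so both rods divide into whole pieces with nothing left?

1

Euclid: 961 = 1·605 + 356; 605 = 1·356 + 249; 356 = 1·249 + 107; 249 = 2·107 + 35; 107 = 3·35 + 2; 35 = 17·2 + 1; 2 = 2·1 + 0. Last nonzero remainder: 1.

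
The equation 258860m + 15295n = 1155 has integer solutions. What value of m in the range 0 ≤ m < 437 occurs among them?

436

gcd(258860, 15295) = 35 (Euclid: 258860 = 16·15295 + 14140; 15295 = 1·14140 + 1155; 14140 = 12·1155 + 280; 1155 = 4·280 + 35; 280 = 8·35 + 0), and 35 | 1155.
Extended Euclid: 258860·(-53) + 15295·(897) = 35. Scale by 33: m₀ = -1749.
General solution m = m₀ + 437t; reducing mod 437 gives m = 436 (and n = -7379).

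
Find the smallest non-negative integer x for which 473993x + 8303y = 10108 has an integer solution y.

Reduce mod 8303: 473993x ≡ 10108 (mod 8303). With g = gcd(473993, 8303) = 361 dividing 10108, divide through: 1313x ≡ 28 (mod 23).
Since gcd(1313, 23) = 1, x ≡ 28·(1313)⁻¹ ≡ 14 (mod 23). Smallest non-negative: 14.

14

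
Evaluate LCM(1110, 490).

gcd first: 1110 = 2·490 + 130; 490 = 3·130 + 100; 130 = 1·100 + 30; 100 = 3·30 + 10; 30 = 3·10 + 0 → gcd = 10
lcm = 1110·490/gcd = 543900/10 = 54390

54390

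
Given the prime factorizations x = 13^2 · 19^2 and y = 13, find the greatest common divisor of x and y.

13

min exponent per shared prime: 13 = 13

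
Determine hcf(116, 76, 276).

4

gcd(116, 76): 116 = 1·76 + 40; 76 = 1·40 + 36; 40 = 1·36 + 4; 36 = 9·4 + 0 → 4
gcd(4, 276): 276 = 69·4 + 0 → 4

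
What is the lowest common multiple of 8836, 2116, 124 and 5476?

8836 = 2² · 47²; 2116 = 2² · 23²; 124 = 2² · 31; 5476 = 2² · 37²
lcm takes max exponent of each prime: 2² · 23² · 31 · 37² · 47² = 198370241116

198370241116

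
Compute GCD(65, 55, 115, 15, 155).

gcd(65, 55): 65 = 1·55 + 10; 55 = 5·10 + 5; 10 = 2·5 + 0 → 5
gcd(5, 115): 115 = 23·5 + 0 → 5
gcd(5, 15): 15 = 3·5 + 0 → 5
gcd(5, 155): 155 = 31·5 + 0 → 5

5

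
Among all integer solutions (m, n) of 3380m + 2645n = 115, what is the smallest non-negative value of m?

414

gcd(3380, 2645) = 5 (Euclid: 3380 = 1·2645 + 735; 2645 = 3·735 + 440; 735 = 1·440 + 295; 440 = 1·295 + 145; 295 = 2·145 + 5; 145 = 29·5 + 0), and 5 | 115.
Extended Euclid: 3380·(18) + 2645·(-23) = 5. Scale by 23: m₀ = 414.
General solution m = m₀ + 529t; reducing mod 529 gives m = 414 (and n = -529).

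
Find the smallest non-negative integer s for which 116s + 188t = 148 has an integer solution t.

11

Reduce mod 188: 116s ≡ 148 (mod 188). With g = gcd(116, 188) = 4 dividing 148, divide through: 29s ≡ 37 (mod 47).
Since gcd(29, 47) = 1, s ≡ 37·(29)⁻¹ ≡ 11 (mod 47). Smallest non-negative: 11.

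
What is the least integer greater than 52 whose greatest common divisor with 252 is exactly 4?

64

252 = 4·63. Any x with gcd(x, 252) = 4 is a multiple of 4, say 4s, with s coprime to 63.
Need s > 52/4, so s ≥ 14. First s ≥ 14 with gcd(s, 63) = 1 is s = 16. Thus x = 4·16 = 64.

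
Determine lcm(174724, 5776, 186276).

90157584

lcm(174724, 5776) = 174724·5776/gcd = 1009205824/1444 = 698896
lcm(698896, 186276) = 698896·186276/gcd = 130187551296/1444 = 90157584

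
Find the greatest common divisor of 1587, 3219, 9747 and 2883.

3

gcd(1587, 3219): 3219 = 2·1587 + 45; 1587 = 35·45 + 12; 45 = 3·12 + 9; 12 = 1·9 + 3; 9 = 3·3 + 0 → 3
gcd(3, 9747): 9747 = 3249·3 + 0 → 3
gcd(3, 2883): 2883 = 961·3 + 0 → 3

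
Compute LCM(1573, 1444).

gcd first: 1573 = 1·1444 + 129; 1444 = 11·129 + 25; 129 = 5·25 + 4; 25 = 6·4 + 1; 4 = 4·1 + 0 → gcd = 1
lcm = 1573·1444/gcd = 2271412/1 = 2271412

2271412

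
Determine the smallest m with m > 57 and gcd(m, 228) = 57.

gcd(m, 228) = 57 forces 57 | m; write m = 57s. Then gcd(57s, 57·4) = 57·gcd(s, 4), so need gcd(s, 4) = 1.
57s > 57 gives s ≥ 2. The least s ≥ 2 coprime to 4 is 3, so m = 57·3 = 171.

171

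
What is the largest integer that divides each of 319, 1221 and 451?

gcd(319, 1221): 1221 = 3·319 + 264; 319 = 1·264 + 55; 264 = 4·55 + 44; 55 = 1·44 + 11; 44 = 4·11 + 0 → 11
gcd(11, 451): 451 = 41·11 + 0 → 11

11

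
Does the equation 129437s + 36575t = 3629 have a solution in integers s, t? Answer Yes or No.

No

By Bézout, 129437s + 36575t = 3629 has integer solutions iff gcd(129437, 36575) | 3629.
Euclid: 129437 = 3·36575 + 19712; 36575 = 1·19712 + 16863; 19712 = 1·16863 + 2849; 16863 = 5·2849 + 2618; 2849 = 1·2618 + 231; 2618 = 11·231 + 77; 231 = 3·77 + 0. gcd = 77; 3629 mod 77 = 10. No.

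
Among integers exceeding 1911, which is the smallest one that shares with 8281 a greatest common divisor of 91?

2002

Multiples of 91 above 1911: 91·22, 91·23, … . Need the cofactor coprime to 8281/91 = 91.
Checking s = 22, 23, … the first with gcd(s, 91) = 1 is s = 22, giving 2002.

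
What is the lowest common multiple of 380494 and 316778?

3545062598

380494 = 2 · 17 · 19² · 31; 316778 = 2 · 7 · 11³ · 17
max exponents: 2 · 7 · 11³ · 17 · 19² · 31 = 3545062598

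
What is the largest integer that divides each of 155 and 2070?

Euclid: 2070 = 13·155 + 55; 155 = 2·55 + 45; 55 = 1·45 + 10; 45 = 4·10 + 5; 10 = 2·5 + 0. Last nonzero remainder: 5.

5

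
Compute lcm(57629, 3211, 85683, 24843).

lcm(57629, 3211) = 57629·3211/gcd = 185046719/169 = 1094951
lcm(1094951, 85683) = 1094951·85683/gcd = 93818686533/169 = 555140157
lcm(555140157, 24843) = 555140157·24843/gcd = 13791346920351/507 = 27201867693

27201867693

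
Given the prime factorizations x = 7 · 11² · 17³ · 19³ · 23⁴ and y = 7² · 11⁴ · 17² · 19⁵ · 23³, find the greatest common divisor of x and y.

20427986585699

min exponent per shared prime: 7 · 11² · 17² · 19³ · 23³ = 20427986585699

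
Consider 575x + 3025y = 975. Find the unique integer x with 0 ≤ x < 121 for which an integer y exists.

28

gcd(575, 3025) = 25 (Euclid: 3025 = 5·575 + 150; 575 = 3·150 + 125; 150 = 1·125 + 25; 125 = 5·25 + 0), and 25 | 975.
Extended Euclid: 575·(-21) + 3025·(4) = 25. Scale by 39: x₀ = -819.
General solution x = x₀ + 121t; reducing mod 121 gives x = 28 (and y = -5).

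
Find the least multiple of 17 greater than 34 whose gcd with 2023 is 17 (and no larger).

2023 = 17·119. Any t with gcd(t, 2023) = 17 is a multiple of 17, say 17s, with s coprime to 119.
Need s > 34/17, so s ≥ 3. First s ≥ 3 with gcd(s, 119) = 1 is s = 3. Thus t = 17·3 = 51.

51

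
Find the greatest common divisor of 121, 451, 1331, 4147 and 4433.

11

121 = 11²; 451 = 11 · 41; 1331 = 11³; 4147 = 11 · 13 · 29; 4433 = 11 · 13 · 31
gcd takes min exponent of each prime: 11 = 11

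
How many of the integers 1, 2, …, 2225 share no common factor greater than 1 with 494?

973

Prime factors of 494: 2, 13, 19. Count integers ≤ 2225 divisible by none of them.
By inclusion–exclusion: 2225 − ⌊2225/2⌋ − ⌊2225/13⌋ − ⌊2225/19⌋ + ⌊2225/26⌋ + ⌊2225/38⌋ + ⌊2225/247⌋ − ⌊2225/494⌋ = 973.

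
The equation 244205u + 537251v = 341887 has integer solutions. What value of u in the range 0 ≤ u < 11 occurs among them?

Reduce mod 537251: 244205u ≡ 341887 (mod 537251). With g = gcd(244205, 537251) = 48841 dividing 341887, divide through: 5u ≡ 7 (mod 11).
Since gcd(5, 11) = 1, u ≡ 7·(5)⁻¹ ≡ 8 (mod 11). Smallest non-negative: 8.

8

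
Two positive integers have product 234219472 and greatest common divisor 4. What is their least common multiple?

58554868

gcd·lcm = product, so lcm = 234219472/4 = 58554868.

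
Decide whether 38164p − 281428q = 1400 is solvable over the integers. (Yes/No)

By Bézout, 38164p − 281428q = 1400 has integer solutions iff gcd(38164, 281428) | 1400.
Euclid: 281428 = 7·38164 + 14280; 38164 = 2·14280 + 9604; 14280 = 1·9604 + 4676; 9604 = 2·4676 + 252; 4676 = 18·252 + 140; 252 = 1·140 + 112; 140 = 1·112 + 28; 112 = 4·28 + 0. gcd = 28; 1400 mod 28 = 0. Yes.

Yes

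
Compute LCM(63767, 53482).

1657942

gcd first: 63767 = 1·53482 + 10285; 53482 = 5·10285 + 2057; 10285 = 5·2057 + 0 → gcd = 2057
lcm = 63767·53482/gcd = 3410386694/2057 = 1657942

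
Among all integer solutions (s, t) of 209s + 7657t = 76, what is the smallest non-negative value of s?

Reduce mod 7657: 209s ≡ 76 (mod 7657). With g = gcd(209, 7657) = 19 dividing 76, divide through: 11s ≡ 4 (mod 403).
Since gcd(11, 403) = 1, s ≡ 4·(11)⁻¹ ≡ 37 (mod 403). Smallest non-negative: 37.

37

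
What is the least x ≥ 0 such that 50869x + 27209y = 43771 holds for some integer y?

3

gcd(50869, 27209) = 1183 (Euclid: 50869 = 1·27209 + 23660; 27209 = 1·23660 + 3549; 23660 = 6·3549 + 2366; 3549 = 1·2366 + 1183; 2366 = 2·1183 + 0), and 1183 | 43771.
Extended Euclid: 50869·(-8) + 27209·(15) = 1183. Scale by 37: x₀ = -296.
General solution x = x₀ + 23t; reducing mod 23 gives x = 3 (and y = -4).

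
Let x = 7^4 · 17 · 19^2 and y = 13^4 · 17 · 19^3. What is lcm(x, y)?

max exponent per prime: 7^4 · 13^4 · 17 · 19^3 = 7996046177483

7996046177483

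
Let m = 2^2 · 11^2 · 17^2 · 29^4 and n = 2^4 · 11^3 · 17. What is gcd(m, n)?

min exponent per shared prime: 2^2 · 11^2 · 17 = 8228

8228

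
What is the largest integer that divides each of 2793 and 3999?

Euclid: 3999 = 1·2793 + 1206; 2793 = 2·1206 + 381; 1206 = 3·381 + 63; 381 = 6·63 + 3; 63 = 21·3 + 0. Last nonzero remainder: 3.

3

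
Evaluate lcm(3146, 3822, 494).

8786778

3146 = 2 · 11² · 13; 3822 = 2 · 3 · 7² · 13; 494 = 2 · 13 · 19
lcm takes max exponent of each prime: 2 · 3 · 7² · 11² · 13 · 19 = 8786778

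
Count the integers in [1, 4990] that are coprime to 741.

741 = 3·13·19. Inclusion–exclusion on these primes:
4990 − ⌊4990/3⌋ − ⌊4990/13⌋ − ⌊4990/19⌋ + ⌊4990/39⌋ + ⌊4990/57⌋ + ⌊4990/247⌋ − ⌊4990/741⌋ = 2910

2910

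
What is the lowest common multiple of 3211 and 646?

3211 = 13² · 19; 646 = 2 · 17 · 19
max exponents: 2 · 13² · 17 · 19 = 109174

109174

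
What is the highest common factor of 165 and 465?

165 = 3 · 5 · 11
465 = 3 · 5 · 31
Common: 3 · 5 = 15

15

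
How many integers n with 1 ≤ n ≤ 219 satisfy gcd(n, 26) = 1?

26 = 2·13. Inclusion–exclusion on these primes:
219 − ⌊219/2⌋ − ⌊219/13⌋ + ⌊219/26⌋ = 102

102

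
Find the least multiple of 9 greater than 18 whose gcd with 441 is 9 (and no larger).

27

gcd(x, 441) = 9 forces 9 | x; write x = 9s. Then gcd(9s, 9·49) = 9·gcd(s, 49), so need gcd(s, 49) = 1.
9s > 18 gives s ≥ 3. The least s ≥ 3 coprime to 49 is 3, so x = 9·3 = 27.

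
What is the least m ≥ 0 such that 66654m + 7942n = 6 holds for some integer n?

2188

Euclid: 66654 = 8·7942 + 3118; 7942 = 2·3118 + 1706; 3118 = 1·1706 + 1412; 1706 = 1·1412 + 294; 1412 = 4·294 + 236; 294 = 1·236 + 58; 236 = 4·58 + 4; 58 = 14·4 + 2; 4 = 2·2 + 0 → gcd = 2; 6 = 2·3.
Back-substitution yields 66654·(-1918) + 7942·(16097) = 2, so one solution is m = -1918·3 = -5754, n = 16097·3 = 48291.
Solutions in m differ by 7942/2 = 3971; the one in [0, 3971) is -5754 mod 3971 = 2188.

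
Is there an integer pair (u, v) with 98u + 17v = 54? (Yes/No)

Yes

gcd(98, 17): 98 = 5·17 + 13; 17 = 1·13 + 4; 13 = 3·4 + 1; 4 = 4·1 + 0 → 1
1 divides 54, so a solution exists.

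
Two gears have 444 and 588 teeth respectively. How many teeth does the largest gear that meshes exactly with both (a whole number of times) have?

Euclid: 588 = 1·444 + 144; 444 = 3·144 + 12; 144 = 12·12 + 0. Last nonzero remainder: 12.

12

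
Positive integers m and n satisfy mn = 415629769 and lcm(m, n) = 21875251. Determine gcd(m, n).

gcd·lcm = product, so gcd = 415629769/21875251 = 19.

19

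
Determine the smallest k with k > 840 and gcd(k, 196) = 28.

196 = 28·7. Any k with gcd(k, 196) = 28 is a multiple of 28, say 28s, with s coprime to 7.
Need s > 840/28, so s ≥ 31. First s ≥ 31 with gcd(s, 7) = 1 is s = 31. Thus k = 28·31 = 868.

868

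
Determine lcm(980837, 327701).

980837 = 11 · 13 · 19³; 327701 = 11 · 31³
max exponents: 11 · 13 · 19³ · 31³ = 29220115067

29220115067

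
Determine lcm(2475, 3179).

715275

gcd first: 3179 = 1·2475 + 704; 2475 = 3·704 + 363; 704 = 1·363 + 341; 363 = 1·341 + 22; 341 = 15·22 + 11; 22 = 2·11 + 0 → gcd = 11
lcm = 2475·3179/gcd = 7868025/11 = 715275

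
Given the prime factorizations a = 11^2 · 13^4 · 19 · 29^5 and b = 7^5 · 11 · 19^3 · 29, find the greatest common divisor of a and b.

min exponent per shared prime: 11 · 19 · 29 = 6061

6061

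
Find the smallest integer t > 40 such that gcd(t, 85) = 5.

45

85 = 5·17. Any t with gcd(t, 85) = 5 is a multiple of 5, say 5s, with s coprime to 17.
Need s > 40/5, so s ≥ 9. First s ≥ 9 with gcd(s, 17) = 1 is s = 9. Thus t = 5·9 = 45.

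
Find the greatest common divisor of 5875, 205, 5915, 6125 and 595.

5875 = 5³ · 47; 205 = 5 · 41; 5915 = 5 · 7 · 13²; 6125 = 5³ · 7²; 595 = 5 · 7 · 17
gcd takes min exponent of each prime: 5 = 5

5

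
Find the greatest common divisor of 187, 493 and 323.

187 = 11 · 17; 493 = 17 · 29; 323 = 17 · 19
gcd takes min exponent of each prime: 17 = 17

17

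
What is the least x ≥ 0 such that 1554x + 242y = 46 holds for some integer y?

Reduce mod 242: 1554x ≡ 46 (mod 242). With g = gcd(1554, 242) = 2 dividing 46, divide through: 777x ≡ 23 (mod 121).
Since gcd(777, 121) = 1, x ≡ 23·(777)⁻¹ ≡ 74 (mod 121). Smallest non-negative: 74.

74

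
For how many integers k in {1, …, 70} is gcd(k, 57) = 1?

Prime factors of 57: 3, 19. Count integers ≤ 70 divisible by none of them.
By inclusion–exclusion: 70 − ⌊70/3⌋ − ⌊70/19⌋ + ⌊70/57⌋ = 45.

45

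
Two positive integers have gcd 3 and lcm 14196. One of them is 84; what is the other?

507

u·v = gcd·lcm = 3·14196 = 42588, so v = 42588/84 = 507.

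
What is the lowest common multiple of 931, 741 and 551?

1052961

931 = 7² · 19; 741 = 3 · 13 · 19; 551 = 19 · 29
lcm takes max exponent of each prime: 3 · 7² · 13 · 19 · 29 = 1052961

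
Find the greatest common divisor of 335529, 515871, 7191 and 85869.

gcd(335529, 515871): 515871 = 1·335529 + 180342; 335529 = 1·180342 + 155187; 180342 = 1·155187 + 25155; 155187 = 6·25155 + 4257; 25155 = 5·4257 + 3870; 4257 = 1·3870 + 387; 3870 = 10·387 + 0 → 387
gcd(387, 7191): 7191 = 18·387 + 225; 387 = 1·225 + 162; 225 = 1·162 + 63; 162 = 2·63 + 36; 63 = 1·36 + 27; 36 = 1·27 + 9; 27 = 3·9 + 0 → 9
gcd(9, 85869): 85869 = 9541·9 + 0 → 9

9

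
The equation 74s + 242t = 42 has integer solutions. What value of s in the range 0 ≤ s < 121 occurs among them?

Reduce mod 242: 74s ≡ 42 (mod 242). With g = gcd(74, 242) = 2 dividing 42, divide through: 37s ≡ 21 (mod 121).
Since gcd(37, 121) = 1, s ≡ 21·(37)⁻¹ ≡ 30 (mod 121). Smallest non-negative: 30.

30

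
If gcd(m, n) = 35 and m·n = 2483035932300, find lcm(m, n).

70943883780

Since gcd(m,n)·lcm(m,n) = mn, lcm = 2483035932300/35 = 70943883780.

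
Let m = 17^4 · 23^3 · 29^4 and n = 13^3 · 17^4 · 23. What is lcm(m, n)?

1579069488860674499

max exponent per prime: 13^3 · 17^4 · 23^3 · 29^4 = 1579069488860674499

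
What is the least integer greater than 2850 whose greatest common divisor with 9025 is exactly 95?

2945

Multiples of 95 above 2850: 95·31, 95·32, … . Need the cofactor coprime to 9025/95 = 95.
Checking s = 31, 32, … the first with gcd(s, 95) = 1 is s = 31, giving 2945.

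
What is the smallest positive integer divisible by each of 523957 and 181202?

gcd first: 523957 = 2·181202 + 161553; 181202 = 1·161553 + 19649; 161553 = 8·19649 + 4361; 19649 = 4·4361 + 2205; 4361 = 1·2205 + 2156; 2205 = 1·2156 + 49; 2156 = 44·49 + 0 → gcd = 49
lcm = 523957·181202/gcd = 94942056314/49 = 1937592986

1937592986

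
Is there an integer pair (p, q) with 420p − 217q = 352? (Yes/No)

No

By Bézout, 420p − 217q = 352 has integer solutions iff gcd(420, 217) | 352.
Euclid: 420 = 1·217 + 203; 217 = 1·203 + 14; 203 = 14·14 + 7; 14 = 2·7 + 0. gcd = 7; 352 mod 7 = 2. No.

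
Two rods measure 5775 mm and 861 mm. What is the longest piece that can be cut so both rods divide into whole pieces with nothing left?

21

Euclid: 5775 = 6·861 + 609; 861 = 1·609 + 252; 609 = 2·252 + 105; 252 = 2·105 + 42; 105 = 2·42 + 21; 42 = 2·21 + 0. Last nonzero remainder: 21.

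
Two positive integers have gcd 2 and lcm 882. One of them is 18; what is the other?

p·q = gcd·lcm = 2·882 = 1764, so q = 1764/18 = 98.

98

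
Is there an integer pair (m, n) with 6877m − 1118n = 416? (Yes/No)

Yes

gcd(6877, 1118): 6877 = 6·1118 + 169; 1118 = 6·169 + 104; 169 = 1·104 + 65; 104 = 1·65 + 39; 65 = 1·39 + 26; 39 = 1·26 + 13; 26 = 2·13 + 0 → 13
13 divides 416, so a solution exists.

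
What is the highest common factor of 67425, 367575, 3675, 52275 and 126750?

75

gcd(67425, 367575): 367575 = 5·67425 + 30450; 67425 = 2·30450 + 6525; 30450 = 4·6525 + 4350; 6525 = 1·4350 + 2175; 4350 = 2·2175 + 0 → 2175
gcd(2175, 3675): 3675 = 1·2175 + 1500; 2175 = 1·1500 + 675; 1500 = 2·675 + 150; 675 = 4·150 + 75; 150 = 2·75 + 0 → 75
gcd(75, 52275): 52275 = 697·75 + 0 → 75
gcd(75, 126750): 126750 = 1690·75 + 0 → 75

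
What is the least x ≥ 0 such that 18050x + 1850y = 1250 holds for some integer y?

26

gcd(18050, 1850) = 50 (Euclid: 18050 = 9·1850 + 1400; 1850 = 1·1400 + 450; 1400 = 3·450 + 50; 450 = 9·50 + 0), and 50 | 1250.
Extended Euclid: 18050·(4) + 1850·(-39) = 50. Scale by 25: x₀ = 100.
General solution x = x₀ + 37t; reducing mod 37 gives x = 26 (and y = -253).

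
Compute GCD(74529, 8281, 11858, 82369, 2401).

49

74529 = 3² · 7² · 13²; 8281 = 7² · 13²; 11858 = 2 · 7² · 11²; 82369 = 7² · 41²; 2401 = 7⁴
gcd takes min exponent of each prime: 7² = 49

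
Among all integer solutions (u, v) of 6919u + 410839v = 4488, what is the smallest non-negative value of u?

gcd(6919, 410839) = 187 (Euclid: 410839 = 59·6919 + 2618; 6919 = 2·2618 + 1683; 2618 = 1·1683 + 935; 1683 = 1·935 + 748; 935 = 1·748 + 187; 748 = 4·187 + 0), and 187 | 4488.
Extended Euclid: 6919·(-475) + 410839·(8) = 187. Scale by 24: u₀ = -11400.
General solution u = u₀ + 2197t; reducing mod 2197 gives u = 1782 (and v = -30).

1782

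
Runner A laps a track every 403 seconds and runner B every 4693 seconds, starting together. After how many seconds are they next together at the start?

gcd first: 4693 = 11·403 + 260; 403 = 1·260 + 143; 260 = 1·143 + 117; 143 = 1·117 + 26; 117 = 4·26 + 13; 26 = 2·13 + 0 → gcd = 13
lcm = 403·4693/gcd = 1891279/13 = 145483

145483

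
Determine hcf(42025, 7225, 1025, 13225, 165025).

25

gcd(42025, 7225): 42025 = 5·7225 + 5900; 7225 = 1·5900 + 1325; 5900 = 4·1325 + 600; 1325 = 2·600 + 125; 600 = 4·125 + 100; 125 = 1·100 + 25; 100 = 4·25 + 0 → 25
gcd(25, 1025): 1025 = 41·25 + 0 → 25
gcd(25, 13225): 13225 = 529·25 + 0 → 25
gcd(25, 165025): 165025 = 6601·25 + 0 → 25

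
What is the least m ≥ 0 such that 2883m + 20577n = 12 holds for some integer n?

5196

gcd(2883, 20577) = 3 (Euclid: 20577 = 7·2883 + 396; 2883 = 7·396 + 111; 396 = 3·111 + 63; 111 = 1·63 + 48; 63 = 1·48 + 15; 48 = 3·15 + 3; 15 = 5·3 + 0), and 3 | 12.
Extended Euclid: 2883·(1299) + 20577·(-182) = 3. Scale by 4: m₀ = 5196.
General solution m = m₀ + 6859t; reducing mod 6859 gives m = 5196 (and n = -728).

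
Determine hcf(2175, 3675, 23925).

gcd(2175, 3675): 3675 = 1·2175 + 1500; 2175 = 1·1500 + 675; 1500 = 2·675 + 150; 675 = 4·150 + 75; 150 = 2·75 + 0 → 75
gcd(75, 23925): 23925 = 319·75 + 0 → 75

75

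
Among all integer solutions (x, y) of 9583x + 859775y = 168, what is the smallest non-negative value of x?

gcd(9583, 859775) = 7 (Euclid: 859775 = 89·9583 + 6888; 9583 = 1·6888 + 2695; 6888 = 2·2695 + 1498; 2695 = 1·1498 + 1197; 1498 = 1·1197 + 301; 1197 = 3·301 + 294; 301 = 1·294 + 7; 294 = 42·7 + 0), and 7 | 168.
Extended Euclid: 9583·(-2871) + 859775·(32) = 7. Scale by 24: x₀ = -68904.
General solution x = x₀ + 122825t; reducing mod 122825 gives x = 53921 (and y = -601).

53921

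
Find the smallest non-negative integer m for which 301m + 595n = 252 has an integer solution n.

Euclid: 595 = 1·301 + 294; 301 = 1·294 + 7; 294 = 42·7 + 0 → gcd = 7; 252 = 7·36.
Back-substitution yields 301·(2) + 595·(-1) = 7, so one solution is m = 2·36 = 72, n = -1·36 = -36.
Solutions in m differ by 595/7 = 85; the one in [0, 85) is 72 mod 85 = 72.

72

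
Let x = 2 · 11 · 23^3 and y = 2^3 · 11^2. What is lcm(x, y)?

max exponent per prime: 2^3 · 11^2 · 23^3 = 11777656

11777656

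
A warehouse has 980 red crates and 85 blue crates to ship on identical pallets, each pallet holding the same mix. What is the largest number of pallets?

Euclid: 980 = 11·85 + 45; 85 = 1·45 + 40; 45 = 1·40 + 5; 40 = 8·5 + 0. Last nonzero remainder: 5.

5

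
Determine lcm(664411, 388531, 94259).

664411 = 11² · 17² · 19; 388531 = 11² · 13² · 19; 94259 = 11² · 19 · 41
lcm takes max exponent of each prime: 11² · 13² · 17² · 19 · 41 = 4603703819

4603703819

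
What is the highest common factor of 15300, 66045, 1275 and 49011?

51

15300 = 2² · 3² · 5² · 17; 66045 = 3 · 5 · 7 · 17 · 37; 1275 = 3 · 5² · 17; 49011 = 3 · 17 · 31²
gcd takes min exponent of each prime: 3 · 17 = 51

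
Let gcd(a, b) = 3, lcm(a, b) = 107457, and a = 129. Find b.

Using ab = gcd(a,b)·lcm(a,b) = 3·107457 = 322371, we get b = 322371/129 = 2499.

2499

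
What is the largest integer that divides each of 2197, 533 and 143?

gcd(2197, 533): 2197 = 4·533 + 65; 533 = 8·65 + 13; 65 = 5·13 + 0 → 13
gcd(13, 143): 143 = 11·13 + 0 → 13

13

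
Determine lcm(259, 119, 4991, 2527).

lcm(259, 119) = 259·119/gcd = 30821/7 = 4403
lcm(4403, 4991) = 4403·4991/gcd = 21975373/7 = 3139339
lcm(3139339, 2527) = 3139339·2527/gcd = 7933109653/7 = 1133301379

1133301379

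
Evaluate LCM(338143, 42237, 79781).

982981701

lcm(338143, 42237) = 338143·42237/gcd = 14282145891/247 = 57822453
lcm(57822453, 79781) = 57822453·79781/gcd = 4613133122793/4693 = 982981701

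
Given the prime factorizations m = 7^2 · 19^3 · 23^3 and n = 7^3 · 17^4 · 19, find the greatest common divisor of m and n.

931

min exponent per shared prime: 7^2 · 19 = 931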